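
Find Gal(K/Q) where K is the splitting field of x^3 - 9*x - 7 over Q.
Gal(K/Q) = S_3 (symmetric group of order 6)

Compute the discriminant of x^3 + (0)*x^2 + (-9)*x + (-7): Δ = 1593. Since Δ is not a rational square, the Galois group is not contained in A_3; it must be the full S_3 (irreducibility of the cubic rules out anything smaller).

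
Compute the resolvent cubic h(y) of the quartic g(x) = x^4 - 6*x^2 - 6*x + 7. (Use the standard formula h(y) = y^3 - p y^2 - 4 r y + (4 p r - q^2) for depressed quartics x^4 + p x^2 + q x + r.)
h(y) = y^3 + 6*y^2 - 28*y - 204

Identify coefficients: p = -6, q = -6, r = 7.
Plug into h(y) = y^3 - p y^2 - 4 r y + (4 p r - q^2):
  h(y) = y^3 - (-6) y^2 - 4*(7) y + (4*(-6)*(7) - (-6)^2)
       = y^3 + (6) y^2 + (-28) y + (-204).
Simplifying: h(y) = y^3 + 6*y^2 - 28*y - 204.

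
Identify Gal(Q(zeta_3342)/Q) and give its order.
|Gal(Q(zeta_3342)/Q)| = phi(3342) = 1112; group ≅ (Z/3342Z)^* ≅ Z/2Z × Z/556Z

The n-th cyclotomic polynomial Φ_3342(x) is the minimal polynomial of zeta_3342 over Q and has degree phi(3342) = 1112. So Q(zeta_3342) is a degree-1112 Galois extension with Galois group (Z/3342Z)^*. By CRT, (Z/3342Z)^* ≅ (Z/2Z)^* × (Z/3Z)^* × (Z/557Z)^*. Each prime-power unit group is (Z/2Z)^* ≅ trivial group (order 1); (Z/3Z)^* ≅ Z/2Z; (Z/557Z)^* ≅ Z/556Z. Hence Gal(Q(zeta_3342)/Q) ≅ Z/2Z × Z/556Z.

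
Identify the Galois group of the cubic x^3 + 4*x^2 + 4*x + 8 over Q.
Gal(K/Q) = S_3 (symmetric group of order 6)

Compute the discriminant of x^3 + (4)*x^2 + (4)*x + (8): Δ = -1472. Since Δ is not a rational square, the Galois group is not contained in A_3; it must be the full S_3 (irreducibility of the cubic rules out anything smaller).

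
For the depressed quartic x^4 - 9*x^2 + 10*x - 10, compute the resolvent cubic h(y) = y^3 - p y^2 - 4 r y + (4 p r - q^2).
h(y) = y^3 + 9*y^2 + 40*y + 260

Identify coefficients: p = -9, q = 10, r = -10.
Plug into h(y) = y^3 - p y^2 - 4 r y + (4 p r - q^2):
  h(y) = y^3 - (-9) y^2 - 4*(-10) y + (4*(-9)*(-10) - (10)^2)
       = y^3 + (9) y^2 + (40) y + (260).
Simplifying: h(y) = y^3 + 9*y^2 + 40*y + 260.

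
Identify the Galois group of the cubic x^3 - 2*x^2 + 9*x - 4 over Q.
Gal(K/Q) = S_3 (symmetric group of order 6)

Compute the discriminant of x^3 + (-2)*x^2 + (9)*x + (-4): Δ = -1856. Since Δ is not a rational square, the Galois group is not contained in A_3; it must be the full S_3 (irreducibility of the cubic rules out anything smaller).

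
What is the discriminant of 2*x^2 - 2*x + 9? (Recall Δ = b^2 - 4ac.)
Δ = -68

For a quadratic a x^2 + b x + c the discriminant is Δ = b^2 - 4ac = (-2)^2 - 4*(2)*(9) = 4 - (72) = -68.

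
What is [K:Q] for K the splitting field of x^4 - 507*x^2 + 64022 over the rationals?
[K:Q] = 4

f factors as (x^2 - 269)(x^2 - 238); the splitting field is K = Q(sqrt(269), sqrt(238)). Since 269, 238, and 64022 are all non-squares in Q, the three subfields Q(sqrt(269)), Q(sqrt(238)), Q(sqrt(64022)) are distinct degree-2 extensions, so [K:Q] = 4 (Klein four Galois group).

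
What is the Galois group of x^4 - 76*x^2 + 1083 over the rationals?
Gal(K/Q) = V_4 (Klein four-group, Z/2Z × Z/2Z)

f factors as (x^2 - 57)(x^2 - 19), so the splitting field is K = Q(sqrt(57), sqrt(19)). The elements 57, 19, 1083 are all non-squares in Q, so sqrt(57) and sqrt(19) generate independent quadratic extensions. Thus [K:Q] = 4 and Gal(K/Q) is generated by the two order-2 automorphisms sqrt(57) ↦ -sqrt(57) and sqrt(19) ↦ -sqrt(19), giving V_4.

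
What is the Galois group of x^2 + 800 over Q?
Gal(K/Q) = Z/2Z (cyclic of order 2)

x^2 + 800 is irreducible over Q since -800 is not a rational square. The splitting field Q(sqrt(-800)) has degree 2 over Q, and its unique nontrivial automorphism is sqrt(-800) ↦ -sqrt(-800). Hence Gal(Q(sqrt(-800))/Q) = Z/2Z.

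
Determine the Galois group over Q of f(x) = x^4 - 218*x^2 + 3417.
Gal(K/Q) = V_4 (Klein four-group, Z/2Z × Z/2Z)

f factors as (x^2 - 201)(x^2 - 17), so the splitting field is K = Q(sqrt(201), sqrt(17)). The elements 201, 17, 3417 are all non-squares in Q, so sqrt(201) and sqrt(17) generate independent quadratic extensions. Thus [K:Q] = 4 and Gal(K/Q) is generated by the two order-2 automorphisms sqrt(201) ↦ -sqrt(201) and sqrt(17) ↦ -sqrt(17), giving V_4.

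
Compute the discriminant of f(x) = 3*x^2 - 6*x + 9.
Δ = -72

For a quadratic a x^2 + b x + c the discriminant is Δ = b^2 - 4ac = (-6)^2 - 4*(3)*(9) = 36 - (108) = -72.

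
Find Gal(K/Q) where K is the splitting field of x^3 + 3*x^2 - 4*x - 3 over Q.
Gal(K/Q) = S_3 (symmetric group of order 6)

Compute the discriminant of x^3 + (3)*x^2 + (-4)*x + (-3): Δ = 1129. Since Δ is not a rational square, the Galois group is not contained in A_3; it must be the full S_3 (irreducibility of the cubic rules out anything smaller).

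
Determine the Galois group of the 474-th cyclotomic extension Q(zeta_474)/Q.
|Gal(Q(zeta_474)/Q)| = phi(474) = 156; group ≅ (Z/474Z)^* ≅ Z/2Z × Z/78Z

The n-th cyclotomic polynomial Φ_474(x) is the minimal polynomial of zeta_474 over Q and has degree phi(474) = 156. So Q(zeta_474) is a degree-156 Galois extension with Galois group (Z/474Z)^*. By CRT, (Z/474Z)^* ≅ (Z/2Z)^* × (Z/3Z)^* × (Z/79Z)^*. Each prime-power unit group is (Z/2Z)^* ≅ trivial group (order 1); (Z/3Z)^* ≅ Z/2Z; (Z/79Z)^* ≅ Z/78Z. Hence Gal(Q(zeta_474)/Q) ≅ Z/2Z × Z/78Z.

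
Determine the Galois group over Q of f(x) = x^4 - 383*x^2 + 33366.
Gal(K/Q) = V_4 (Klein four-group, Z/2Z × Z/2Z)

f factors as (x^2 - 249)(x^2 - 134), so the splitting field is K = Q(sqrt(249), sqrt(134)). The elements 249, 134, 33366 are all non-squares in Q, so sqrt(249) and sqrt(134) generate independent quadratic extensions. Thus [K:Q] = 4 and Gal(K/Q) is generated by the two order-2 automorphisms sqrt(249) ↦ -sqrt(249) and sqrt(134) ↦ -sqrt(134), giving V_4.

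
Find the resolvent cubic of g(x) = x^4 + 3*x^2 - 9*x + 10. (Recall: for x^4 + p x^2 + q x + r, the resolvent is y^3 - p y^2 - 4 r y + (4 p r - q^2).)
h(y) = y^3 - 3*y^2 - 40*y + 39

Identify coefficients: p = 3, q = -9, r = 10.
Plug into h(y) = y^3 - p y^2 - 4 r y + (4 p r - q^2):
  h(y) = y^3 - (3) y^2 - 4*(10) y + (4*(3)*(10) - (-9)^2)
       = y^3 + (-3) y^2 + (-40) y + (39).
Simplifying: h(y) = y^3 - 3*y^2 - 40*y + 39.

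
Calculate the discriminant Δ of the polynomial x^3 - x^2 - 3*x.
Δ = 117

For x^3 + a x^2 + b x + c the discriminant is Δ = 18 a b c - 4 a^3 c + a^2 b^2 - 4 b^3 - 27 c^2.
Plug a = -1, b = -3, c = 0:
  18*(-1)*(-3)*(0) - 4*(-1)^3*(0) + (-1)^2*(-3)^2 - 4*(-3)^3 - 27*(0)^2
  = 0 + (0) + 9 + (108) + (0)
  = 117.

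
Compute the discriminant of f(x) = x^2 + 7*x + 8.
Δ = 17

For a quadratic a x^2 + b x + c the discriminant is Δ = b^2 - 4ac = (7)^2 - 4*(1)*(8) = 49 - (32) = 17.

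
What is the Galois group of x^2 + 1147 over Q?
Gal(K/Q) = Z/2Z (cyclic of order 2)

x^2 + 1147 is irreducible over Q since -1147 is not a rational square. The splitting field Q(sqrt(-1147)) has degree 2 over Q, and its unique nontrivial automorphism is sqrt(-1147) ↦ -sqrt(-1147). Hence Gal(Q(sqrt(-1147))/Q) = Z/2Z.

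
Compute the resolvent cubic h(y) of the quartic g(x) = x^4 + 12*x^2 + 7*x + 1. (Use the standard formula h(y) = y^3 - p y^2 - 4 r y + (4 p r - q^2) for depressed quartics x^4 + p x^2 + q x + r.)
h(y) = y^3 - 12*y^2 - 4*y - 1

Identify coefficients: p = 12, q = 7, r = 1.
Plug into h(y) = y^3 - p y^2 - 4 r y + (4 p r - q^2):
  h(y) = y^3 - (12) y^2 - 4*(1) y + (4*(12)*(1) - (7)^2)
       = y^3 + (-12) y^2 + (-4) y + (-1).
Simplifying: h(y) = y^3 - 12*y^2 - 4*y - 1.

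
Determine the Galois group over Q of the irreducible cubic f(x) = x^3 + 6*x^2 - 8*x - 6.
Gal(K/Q) = S_3 (symmetric group of order 6)

Compute the discriminant of x^3 + (6)*x^2 + (-8)*x + (-6): Δ = 13748. Since Δ is not a rational square, the Galois group is not contained in A_3; it must be the full S_3 (irreducibility of the cubic rules out anything smaller).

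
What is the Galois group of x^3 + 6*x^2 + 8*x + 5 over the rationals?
Gal(K/Q) = S_3 (symmetric group of order 6)

Compute the discriminant of x^3 + (6)*x^2 + (8)*x + (5): Δ = -419. Since Δ is not a rational square, the Galois group is not contained in A_3; it must be the full S_3 (irreducibility of the cubic rules out anything smaller).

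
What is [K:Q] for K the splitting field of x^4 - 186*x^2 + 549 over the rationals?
[K:Q] = 4

f factors as (x^2 - 3)(x^2 - 183); the splitting field is K = Q(sqrt(3), sqrt(183)). Since 3, 183, and 549 are all non-squares in Q, the three subfields Q(sqrt(3)), Q(sqrt(183)), Q(sqrt(549)) are distinct degree-2 extensions, so [K:Q] = 4 (Klein four Galois group).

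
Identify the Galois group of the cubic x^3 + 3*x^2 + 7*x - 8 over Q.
Gal(K/Q) = S_3 (symmetric group of order 6)

Compute the discriminant of x^3 + (3)*x^2 + (7)*x + (-8): Δ = -4819. Since Δ is not a rational square, the Galois group is not contained in A_3; it must be the full S_3 (irreducibility of the cubic rules out anything smaller).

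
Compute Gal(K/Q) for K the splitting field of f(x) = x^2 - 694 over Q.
Gal(K/Q) = Z/2Z (cyclic of order 2)

x^2 - 694 is irreducible over Q since 694 is not a rational square. The splitting field Q(sqrt(694)) has degree 2 over Q, and its unique nontrivial automorphism is sqrt(694) ↦ -sqrt(694). Hence Gal(Q(sqrt(694))/Q) = Z/2Z.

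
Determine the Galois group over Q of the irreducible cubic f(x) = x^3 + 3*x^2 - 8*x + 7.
Gal(K/Q) = S_3 (symmetric group of order 6)

Compute the discriminant of x^3 + (3)*x^2 + (-8)*x + (7): Δ = -2479. Since Δ is not a rational square, the Galois group is not contained in A_3; it must be the full S_3 (irreducibility of the cubic rules out anything smaller).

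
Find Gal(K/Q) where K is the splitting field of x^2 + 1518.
Gal(K/Q) = Z/2Z (cyclic of order 2)

x^2 + 1518 is irreducible over Q since -1518 is not a rational square. The splitting field Q(sqrt(-1518)) has degree 2 over Q, and its unique nontrivial automorphism is sqrt(-1518) ↦ -sqrt(-1518). Hence Gal(Q(sqrt(-1518))/Q) = Z/2Z.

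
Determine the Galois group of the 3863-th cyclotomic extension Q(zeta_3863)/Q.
|Gal(Q(zeta_3863)/Q)| = phi(3863) = 3862; group ≅ (Z/3863Z)^* ≅ Z/3862Z

The n-th cyclotomic polynomial Φ_3863(x) is the minimal polynomial of zeta_3863 over Q and has degree phi(3863) = 3862. So Q(zeta_3863) is a degree-3862 Galois extension with Galois group (Z/3863Z)^*. (Z/3863Z)^* is cyclic since 3863 is an odd prime power (or 4). Hence Gal(Q(zeta_3863)/Q) ≅ Z/3862Z.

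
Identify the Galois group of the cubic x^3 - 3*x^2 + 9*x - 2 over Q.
Gal(K/Q) = S_3 (symmetric group of order 6)

Compute the discriminant of x^3 + (-3)*x^2 + (9)*x + (-2): Δ = -1539. Since Δ is not a rational square, the Galois group is not contained in A_3; it must be the full S_3 (irreducibility of the cubic rules out anything smaller).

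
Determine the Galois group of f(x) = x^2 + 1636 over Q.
Gal(K/Q) = Z/2Z (cyclic of order 2)

x^2 + 1636 is irreducible over Q since -1636 is not a rational square. The splitting field Q(sqrt(-1636)) has degree 2 over Q, and its unique nontrivial automorphism is sqrt(-1636) ↦ -sqrt(-1636). Hence Gal(Q(sqrt(-1636))/Q) = Z/2Z.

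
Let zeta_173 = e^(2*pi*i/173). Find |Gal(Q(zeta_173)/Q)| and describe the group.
|Gal(Q(zeta_173)/Q)| = phi(173) = 172; group ≅ (Z/173Z)^* ≅ Z/172Z

The n-th cyclotomic polynomial Φ_173(x) is the minimal polynomial of zeta_173 over Q and has degree phi(173) = 172. So Q(zeta_173) is a degree-172 Galois extension with Galois group (Z/173Z)^*. (Z/173Z)^* is cyclic since 173 is an odd prime power (or 4). Hence Gal(Q(zeta_173)/Q) ≅ Z/172Z.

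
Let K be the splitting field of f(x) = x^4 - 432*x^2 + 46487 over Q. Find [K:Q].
[K:Q] = 4

f factors as (x^2 - 229)(x^2 - 203); the splitting field is K = Q(sqrt(229), sqrt(203)). Since 229, 203, and 46487 are all non-squares in Q, the three subfields Q(sqrt(229)), Q(sqrt(203)), Q(sqrt(46487)) are distinct degree-2 extensions, so [K:Q] = 4 (Klein four Galois group).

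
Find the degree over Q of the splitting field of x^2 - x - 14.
[K:Q] = 2

The discriminant of x^2 + (-1)*x + (-14) is b^2 - 4c = 1 - (-56) = 57. Since 57 is not a perfect square in Q, the polynomial is irreducible over Q. Its two roots generate a degree-2 extension, so [K:Q] = 2.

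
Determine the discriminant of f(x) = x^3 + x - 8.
Δ = -1732

For a depressed cubic x^3 + p x + q the discriminant is Δ = -4 p^3 - 27 q^2 = -4*(1)^3 - 27*(-8)^2 = -4 - 1728 = -1732.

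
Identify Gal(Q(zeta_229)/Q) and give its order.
|Gal(Q(zeta_229)/Q)| = phi(229) = 228; group ≅ (Z/229Z)^* ≅ Z/228Z

The n-th cyclotomic polynomial Φ_229(x) is the minimal polynomial of zeta_229 over Q and has degree phi(229) = 228. So Q(zeta_229) is a degree-228 Galois extension with Galois group (Z/229Z)^*. (Z/229Z)^* is cyclic since 229 is an odd prime power (or 4). Hence Gal(Q(zeta_229)/Q) ≅ Z/228Z.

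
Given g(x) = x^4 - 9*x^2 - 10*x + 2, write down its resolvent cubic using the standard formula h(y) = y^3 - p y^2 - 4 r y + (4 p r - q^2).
h(y) = y^3 + 9*y^2 - 8*y - 172

Identify coefficients: p = -9, q = -10, r = 2.
Plug into h(y) = y^3 - p y^2 - 4 r y + (4 p r - q^2):
  h(y) = y^3 - (-9) y^2 - 4*(2) y + (4*(-9)*(2) - (-10)^2)
       = y^3 + (9) y^2 + (-8) y + (-172).
Simplifying: h(y) = y^3 + 9*y^2 - 8*y - 172.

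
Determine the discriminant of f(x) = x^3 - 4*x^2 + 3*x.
Δ = 36

For x^3 + a x^2 + b x + c the discriminant is Δ = 18 a b c - 4 a^3 c + a^2 b^2 - 4 b^3 - 27 c^2.
Plug a = -4, b = 3, c = 0:
  18*(-4)*(3)*(0) - 4*(-4)^3*(0) + (-4)^2*(3)^2 - 4*(3)^3 - 27*(0)^2
  = 0 + (0) + 144 + (-108) + (0)
  = 36.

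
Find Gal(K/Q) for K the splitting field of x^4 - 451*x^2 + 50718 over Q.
Gal(K/Q) = V_4 (Klein four-group, Z/2Z × Z/2Z)

f factors as (x^2 - 214)(x^2 - 237), so the splitting field is K = Q(sqrt(214), sqrt(237)). The elements 214, 237, 50718 are all non-squares in Q, so sqrt(214) and sqrt(237) generate independent quadratic extensions. Thus [K:Q] = 4 and Gal(K/Q) is generated by the two order-2 automorphisms sqrt(214) ↦ -sqrt(214) and sqrt(237) ↦ -sqrt(237), giving V_4.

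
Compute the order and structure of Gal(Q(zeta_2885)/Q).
|Gal(Q(zeta_2885)/Q)| = phi(2885) = 2304; group ≅ (Z/2885Z)^* ≅ Z/4Z × Z/576Z

The n-th cyclotomic polynomial Φ_2885(x) is the minimal polynomial of zeta_2885 over Q and has degree phi(2885) = 2304. So Q(zeta_2885) is a degree-2304 Galois extension with Galois group (Z/2885Z)^*. By CRT, (Z/2885Z)^* ≅ (Z/5Z)^* × (Z/577Z)^*. Each prime-power unit group is (Z/5Z)^* ≅ Z/4Z; (Z/577Z)^* ≅ Z/576Z. Hence Gal(Q(zeta_2885)/Q) ≅ Z/4Z × Z/576Z.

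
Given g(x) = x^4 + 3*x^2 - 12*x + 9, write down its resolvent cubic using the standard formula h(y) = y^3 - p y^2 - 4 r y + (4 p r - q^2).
h(y) = y^3 - 3*y^2 - 36*y - 36

Identify coefficients: p = 3, q = -12, r = 9.
Plug into h(y) = y^3 - p y^2 - 4 r y + (4 p r - q^2):
  h(y) = y^3 - (3) y^2 - 4*(9) y + (4*(3)*(9) - (-12)^2)
       = y^3 + (-3) y^2 + (-36) y + (-36).
Simplifying: h(y) = y^3 - 3*y^2 - 36*y - 36.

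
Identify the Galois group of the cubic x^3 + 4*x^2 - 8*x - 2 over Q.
Gal(K/Q) = S_3 (symmetric group of order 6)

Compute the discriminant of x^3 + (4)*x^2 + (-8)*x + (-2): Δ = 4628. Since Δ is not a rational square, the Galois group is not contained in A_3; it must be the full S_3 (irreducibility of the cubic rules out anything smaller).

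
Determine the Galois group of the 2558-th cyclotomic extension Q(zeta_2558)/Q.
|Gal(Q(zeta_2558)/Q)| = phi(2558) = 1278; group ≅ (Z/2558Z)^* ≅ Z/1278Z

The n-th cyclotomic polynomial Φ_2558(x) is the minimal polynomial of zeta_2558 over Q and has degree phi(2558) = 1278. So Q(zeta_2558) is a degree-1278 Galois extension with Galois group (Z/2558Z)^*. By CRT, (Z/2558Z)^* ≅ (Z/2Z)^* × (Z/1279Z)^*. Each prime-power unit group is (Z/2Z)^* ≅ trivial group (order 1); (Z/1279Z)^* ≅ Z/1278Z. Hence Gal(Q(zeta_2558)/Q) ≅ Z/1278Z.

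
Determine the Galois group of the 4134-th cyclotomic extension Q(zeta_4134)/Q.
|Gal(Q(zeta_4134)/Q)| = phi(4134) = 1248; group ≅ (Z/4134Z)^* ≅ Z/2Z × Z/12Z × Z/52Z

The n-th cyclotomic polynomial Φ_4134(x) is the minimal polynomial of zeta_4134 over Q and has degree phi(4134) = 1248. So Q(zeta_4134) is a degree-1248 Galois extension with Galois group (Z/4134Z)^*. By CRT, (Z/4134Z)^* ≅ (Z/2Z)^* × (Z/3Z)^* × (Z/13Z)^* × (Z/53Z)^*. Each prime-power unit group is (Z/2Z)^* ≅ trivial group (order 1); (Z/3Z)^* ≅ Z/2Z; (Z/13Z)^* ≅ Z/12Z; (Z/53Z)^* ≅ Z/52Z. Hence Gal(Q(zeta_4134)/Q) ≅ Z/2Z × Z/12Z × Z/52Z.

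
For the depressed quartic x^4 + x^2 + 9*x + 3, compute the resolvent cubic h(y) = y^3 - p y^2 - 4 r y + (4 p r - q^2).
h(y) = y^3 - y^2 - 12*y - 69

Identify coefficients: p = 1, q = 9, r = 3.
Plug into h(y) = y^3 - p y^2 - 4 r y + (4 p r - q^2):
  h(y) = y^3 - (1) y^2 - 4*(3) y + (4*(1)*(3) - (9)^2)
       = y^3 + (-1) y^2 + (-12) y + (-69).
Simplifying: h(y) = y^3 - y^2 - 12*y - 69.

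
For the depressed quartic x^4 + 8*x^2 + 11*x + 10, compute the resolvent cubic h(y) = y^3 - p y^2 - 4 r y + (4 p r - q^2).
h(y) = y^3 - 8*y^2 - 40*y + 199

Identify coefficients: p = 8, q = 11, r = 10.
Plug into h(y) = y^3 - p y^2 - 4 r y + (4 p r - q^2):
  h(y) = y^3 - (8) y^2 - 4*(10) y + (4*(8)*(10) - (11)^2)
       = y^3 + (-8) y^2 + (-40) y + (199).
Simplifying: h(y) = y^3 - 8*y^2 - 40*y + 199.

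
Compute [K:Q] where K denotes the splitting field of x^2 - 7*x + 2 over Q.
[K:Q] = 2

The discriminant of x^2 + (-7)*x + (2) is b^2 - 4c = 49 - (8) = 41. Since 41 is not a perfect square in Q, the polynomial is irreducible over Q. Its two roots generate a degree-2 extension, so [K:Q] = 2.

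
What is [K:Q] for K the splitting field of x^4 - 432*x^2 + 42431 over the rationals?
[K:Q] = 4

f factors as (x^2 - 281)(x^2 - 151); the splitting field is K = Q(sqrt(281), sqrt(151)). Since 281, 151, and 42431 are all non-squares in Q, the three subfields Q(sqrt(281)), Q(sqrt(151)), Q(sqrt(42431)) are distinct degree-2 extensions, so [K:Q] = 4 (Klein four Galois group).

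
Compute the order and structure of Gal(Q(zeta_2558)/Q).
|Gal(Q(zeta_2558)/Q)| = phi(2558) = 1278; group ≅ (Z/2558Z)^* ≅ Z/1278Z

The n-th cyclotomic polynomial Φ_2558(x) is the minimal polynomial of zeta_2558 over Q and has degree phi(2558) = 1278. So Q(zeta_2558) is a degree-1278 Galois extension with Galois group (Z/2558Z)^*. By CRT, (Z/2558Z)^* ≅ (Z/2Z)^* × (Z/1279Z)^*. Each prime-power unit group is (Z/2Z)^* ≅ trivial group (order 1); (Z/1279Z)^* ≅ Z/1278Z. Hence Gal(Q(zeta_2558)/Q) ≅ Z/1278Z.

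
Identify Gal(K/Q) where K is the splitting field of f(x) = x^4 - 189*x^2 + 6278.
Gal(K/Q) = V_4 (Klein four-group, Z/2Z × Z/2Z)

f factors as (x^2 - 43)(x^2 - 146), so the splitting field is K = Q(sqrt(43), sqrt(146)). The elements 43, 146, 6278 are all non-squares in Q, so sqrt(43) and sqrt(146) generate independent quadratic extensions. Thus [K:Q] = 4 and Gal(K/Q) is generated by the two order-2 automorphisms sqrt(43) ↦ -sqrt(43) and sqrt(146) ↦ -sqrt(146), giving V_4.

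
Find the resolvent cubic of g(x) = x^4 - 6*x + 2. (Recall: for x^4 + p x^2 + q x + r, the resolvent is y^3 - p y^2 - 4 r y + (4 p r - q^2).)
h(y) = y^3 - 8*y - 36

Identify coefficients: p = 0, q = -6, r = 2.
Plug into h(y) = y^3 - p y^2 - 4 r y + (4 p r - q^2):
  h(y) = y^3 - (0) y^2 - 4*(2) y + (4*(0)*(2) - (-6)^2)
       = y^3 + (0) y^2 + (-8) y + (-36).
Simplifying: h(y) = y^3 - 8*y - 36.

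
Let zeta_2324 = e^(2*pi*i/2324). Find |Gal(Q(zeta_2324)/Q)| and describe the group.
|Gal(Q(zeta_2324)/Q)| = phi(2324) = 984; group ≅ (Z/2324Z)^* ≅ Z/2Z × Z/6Z × Z/82Z

The n-th cyclotomic polynomial Φ_2324(x) is the minimal polynomial of zeta_2324 over Q and has degree phi(2324) = 984. So Q(zeta_2324) is a degree-984 Galois extension with Galois group (Z/2324Z)^*. By CRT, (Z/2324Z)^* ≅ (Z/4Z)^* × (Z/7Z)^* × (Z/83Z)^*. Each prime-power unit group is (Z/4Z)^* ≅ Z/2Z; (Z/7Z)^* ≅ Z/6Z; (Z/83Z)^* ≅ Z/82Z. Hence Gal(Q(zeta_2324)/Q) ≅ Z/2Z × Z/6Z × Z/82Z.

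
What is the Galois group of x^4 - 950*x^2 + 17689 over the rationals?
Gal(K/Q) = Z/2Z (cyclic of order 2)

f factors as (x^2 - 931)(x^2 - 19), so the splitting field is K = Q(sqrt(931), sqrt(19)). The squarefree part of 931 is 19 and the squarefree part of 19 is also 19, so sqrt(931) and sqrt(19) are both rational multiples of sqrt(19). Hence Q(sqrt(931)) = Q(sqrt(19)) = Q(sqrt(19)), and the splitting field collapses to a single degree-2 extension with Galois group Z/2Z.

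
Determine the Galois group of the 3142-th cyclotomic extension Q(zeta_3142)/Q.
|Gal(Q(zeta_3142)/Q)| = phi(3142) = 1570; group ≅ (Z/3142Z)^* ≅ Z/1570Z

The n-th cyclotomic polynomial Φ_3142(x) is the minimal polynomial of zeta_3142 over Q and has degree phi(3142) = 1570. So Q(zeta_3142) is a degree-1570 Galois extension with Galois group (Z/3142Z)^*. By CRT, (Z/3142Z)^* ≅ (Z/2Z)^* × (Z/1571Z)^*. Each prime-power unit group is (Z/2Z)^* ≅ trivial group (order 1); (Z/1571Z)^* ≅ Z/1570Z. Hence Gal(Q(zeta_3142)/Q) ≅ Z/1570Z.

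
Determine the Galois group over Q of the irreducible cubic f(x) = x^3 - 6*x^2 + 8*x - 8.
Gal(K/Q) = S_3 (symmetric group of order 6)

Compute the discriminant of x^3 + (-6)*x^2 + (8)*x + (-8): Δ = -1472. Since Δ is not a rational square, the Galois group is not contained in A_3; it must be the full S_3 (irreducibility of the cubic rules out anything smaller).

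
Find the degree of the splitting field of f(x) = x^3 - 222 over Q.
[K:Q] = 6

x^3 - 222 has one real root r = 222^(1/3) and two complex roots r*zeta_3, r*zeta_3^2 where zeta_3 = e^(2*pi*i/3). The splitting field is Q(r, zeta_3). [Q(r):Q] = 3 and [Q(zeta_3):Q] = 2 with gcd = 1, so [Q(r, zeta_3):Q] = 3 * 2 = 6.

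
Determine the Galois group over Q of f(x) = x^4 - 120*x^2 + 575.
Gal(K/Q) = V_4 (Klein four-group, Z/2Z × Z/2Z)

f factors as (x^2 - 5)(x^2 - 115), so the splitting field is K = Q(sqrt(5), sqrt(115)). The elements 5, 115, 575 are all non-squares in Q, so sqrt(5) and sqrt(115) generate independent quadratic extensions. Thus [K:Q] = 4 and Gal(K/Q) is generated by the two order-2 automorphisms sqrt(5) ↦ -sqrt(5) and sqrt(115) ↦ -sqrt(115), giving V_4.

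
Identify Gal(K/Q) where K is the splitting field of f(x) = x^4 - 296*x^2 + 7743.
Gal(K/Q) = V_4 (Klein four-group, Z/2Z × Z/2Z)

f factors as (x^2 - 29)(x^2 - 267), so the splitting field is K = Q(sqrt(29), sqrt(267)). The elements 29, 267, 7743 are all non-squares in Q, so sqrt(29) and sqrt(267) generate independent quadratic extensions. Thus [K:Q] = 4 and Gal(K/Q) is generated by the two order-2 automorphisms sqrt(29) ↦ -sqrt(29) and sqrt(267) ↦ -sqrt(267), giving V_4.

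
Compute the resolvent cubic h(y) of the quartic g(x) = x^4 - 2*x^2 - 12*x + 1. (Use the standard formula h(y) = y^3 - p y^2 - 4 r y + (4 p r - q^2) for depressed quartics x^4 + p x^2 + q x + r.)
h(y) = y^3 + 2*y^2 - 4*y - 152

Identify coefficients: p = -2, q = -12, r = 1.
Plug into h(y) = y^3 - p y^2 - 4 r y + (4 p r - q^2):
  h(y) = y^3 - (-2) y^2 - 4*(1) y + (4*(-2)*(1) - (-12)^2)
       = y^3 + (2) y^2 + (-4) y + (-152).
Simplifying: h(y) = y^3 + 2*y^2 - 4*y - 152.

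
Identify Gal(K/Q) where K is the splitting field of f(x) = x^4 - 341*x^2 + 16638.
Gal(K/Q) = V_4 (Klein four-group, Z/2Z × Z/2Z)

f factors as (x^2 - 59)(x^2 - 282), so the splitting field is K = Q(sqrt(59), sqrt(282)). The elements 59, 282, 16638 are all non-squares in Q, so sqrt(59) and sqrt(282) generate independent quadratic extensions. Thus [K:Q] = 4 and Gal(K/Q) is generated by the two order-2 automorphisms sqrt(59) ↦ -sqrt(59) and sqrt(282) ↦ -sqrt(282), giving V_4.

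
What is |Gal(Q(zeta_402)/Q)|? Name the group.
|Gal(Q(zeta_402)/Q)| = phi(402) = 132; group ≅ (Z/402Z)^* ≅ Z/2Z × Z/66Z

The n-th cyclotomic polynomial Φ_402(x) is the minimal polynomial of zeta_402 over Q and has degree phi(402) = 132. So Q(zeta_402) is a degree-132 Galois extension with Galois group (Z/402Z)^*. By CRT, (Z/402Z)^* ≅ (Z/2Z)^* × (Z/3Z)^* × (Z/67Z)^*. Each prime-power unit group is (Z/2Z)^* ≅ trivial group (order 1); (Z/3Z)^* ≅ Z/2Z; (Z/67Z)^* ≅ Z/66Z. Hence Gal(Q(zeta_402)/Q) ≅ Z/2Z × Z/66Z.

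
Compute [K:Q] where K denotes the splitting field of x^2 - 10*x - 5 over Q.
[K:Q] = 2

The discriminant of x^2 + (-10)*x + (-5) is b^2 - 4c = 100 - (-20) = 120. Since 120 is not a perfect square in Q, the polynomial is irreducible over Q. Its two roots generate a degree-2 extension, so [K:Q] = 2.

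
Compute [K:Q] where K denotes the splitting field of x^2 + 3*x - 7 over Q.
[K:Q] = 2

The discriminant of x^2 + (3)*x + (-7) is b^2 - 4c = 9 - (-28) = 37. Since 37 is not a perfect square in Q, the polynomial is irreducible over Q. Its two roots generate a degree-2 extension, so [K:Q] = 2.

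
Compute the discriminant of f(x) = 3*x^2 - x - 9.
Δ = 109

For a quadratic a x^2 + b x + c the discriminant is Δ = b^2 - 4ac = (-1)^2 - 4*(3)*(-9) = 1 - (-108) = 109.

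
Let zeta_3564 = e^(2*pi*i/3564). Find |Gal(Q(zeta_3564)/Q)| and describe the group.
|Gal(Q(zeta_3564)/Q)| = phi(3564) = 1080; group ≅ (Z/3564Z)^* ≅ Z/2Z × Z/10Z × Z/54Z

The n-th cyclotomic polynomial Φ_3564(x) is the minimal polynomial of zeta_3564 over Q and has degree phi(3564) = 1080. So Q(zeta_3564) is a degree-1080 Galois extension with Galois group (Z/3564Z)^*. By CRT, (Z/3564Z)^* ≅ (Z/4Z)^* × (Z/81Z)^* × (Z/11Z)^*. Each prime-power unit group is (Z/4Z)^* ≅ Z/2Z; (Z/81Z)^* ≅ Z/54Z; (Z/11Z)^* ≅ Z/10Z. Hence Gal(Q(zeta_3564)/Q) ≅ Z/2Z × Z/10Z × Z/54Z.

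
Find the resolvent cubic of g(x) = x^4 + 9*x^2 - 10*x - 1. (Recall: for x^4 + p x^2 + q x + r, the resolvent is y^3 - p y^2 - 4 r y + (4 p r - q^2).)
h(y) = y^3 - 9*y^2 + 4*y - 136

Identify coefficients: p = 9, q = -10, r = -1.
Plug into h(y) = y^3 - p y^2 - 4 r y + (4 p r - q^2):
  h(y) = y^3 - (9) y^2 - 4*(-1) y + (4*(9)*(-1) - (-10)^2)
       = y^3 + (-9) y^2 + (4) y + (-136).
Simplifying: h(y) = y^3 - 9*y^2 + 4*y - 136.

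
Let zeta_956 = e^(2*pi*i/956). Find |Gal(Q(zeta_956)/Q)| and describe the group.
|Gal(Q(zeta_956)/Q)| = phi(956) = 476; group ≅ (Z/956Z)^* ≅ Z/2Z × Z/238Z

The n-th cyclotomic polynomial Φ_956(x) is the minimal polynomial of zeta_956 over Q and has degree phi(956) = 476. So Q(zeta_956) is a degree-476 Galois extension with Galois group (Z/956Z)^*. By CRT, (Z/956Z)^* ≅ (Z/4Z)^* × (Z/239Z)^*. Each prime-power unit group is (Z/4Z)^* ≅ Z/2Z; (Z/239Z)^* ≅ Z/238Z. Hence Gal(Q(zeta_956)/Q) ≅ Z/2Z × Z/238Z.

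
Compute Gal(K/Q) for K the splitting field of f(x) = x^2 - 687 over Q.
Gal(K/Q) = Z/2Z (cyclic of order 2)

x^2 - 687 is irreducible over Q since 687 is not a rational square. The splitting field Q(sqrt(687)) has degree 2 over Q, and its unique nontrivial automorphism is sqrt(687) ↦ -sqrt(687). Hence Gal(Q(sqrt(687))/Q) = Z/2Z.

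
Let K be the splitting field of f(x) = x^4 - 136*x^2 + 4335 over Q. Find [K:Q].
[K:Q] = 4

f factors as (x^2 - 51)(x^2 - 85); the splitting field is K = Q(sqrt(51), sqrt(85)). Since 51, 85, and 4335 are all non-squares in Q, the three subfields Q(sqrt(51)), Q(sqrt(85)), Q(sqrt(4335)) are distinct degree-2 extensions, so [K:Q] = 4 (Klein four Galois group).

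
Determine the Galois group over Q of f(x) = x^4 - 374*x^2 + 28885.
Gal(K/Q) = V_4 (Klein four-group, Z/2Z × Z/2Z)

f factors as (x^2 - 109)(x^2 - 265), so the splitting field is K = Q(sqrt(109), sqrt(265)). The elements 109, 265, 28885 are all non-squares in Q, so sqrt(109) and sqrt(265) generate independent quadratic extensions. Thus [K:Q] = 4 and Gal(K/Q) is generated by the two order-2 automorphisms sqrt(109) ↦ -sqrt(109) and sqrt(265) ↦ -sqrt(265), giving V_4.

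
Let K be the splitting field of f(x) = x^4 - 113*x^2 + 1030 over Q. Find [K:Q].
[K:Q] = 4

f factors as (x^2 - 103)(x^2 - 10); the splitting field is K = Q(sqrt(103), sqrt(10)). Since 103, 10, and 1030 are all non-squares in Q, the three subfields Q(sqrt(103)), Q(sqrt(10)), Q(sqrt(1030)) are distinct degree-2 extensions, so [K:Q] = 4 (Klein four Galois group).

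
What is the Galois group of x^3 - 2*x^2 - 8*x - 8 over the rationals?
Gal(K/Q) = S_3 (symmetric group of order 6)

Compute the discriminant of x^3 + (-2)*x^2 + (-8)*x + (-8): Δ = -1984. Since Δ is not a rational square, the Galois group is not contained in A_3; it must be the full S_3 (irreducibility of the cubic rules out anything smaller).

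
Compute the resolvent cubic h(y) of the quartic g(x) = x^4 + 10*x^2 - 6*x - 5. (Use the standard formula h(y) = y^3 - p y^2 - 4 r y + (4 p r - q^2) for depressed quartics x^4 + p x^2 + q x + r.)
h(y) = y^3 - 10*y^2 + 20*y - 236

Identify coefficients: p = 10, q = -6, r = -5.
Plug into h(y) = y^3 - p y^2 - 4 r y + (4 p r - q^2):
  h(y) = y^3 - (10) y^2 - 4*(-5) y + (4*(10)*(-5) - (-6)^2)
       = y^3 + (-10) y^2 + (20) y + (-236).
Simplifying: h(y) = y^3 - 10*y^2 + 20*y - 236.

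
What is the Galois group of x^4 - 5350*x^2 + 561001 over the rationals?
Gal(K/Q) = Z/2Z (cyclic of order 2)

f factors as (x^2 - 5243)(x^2 - 107), so the splitting field is K = Q(sqrt(5243), sqrt(107)). The squarefree part of 5243 is 107 and the squarefree part of 107 is also 107, so sqrt(5243) and sqrt(107) are both rational multiples of sqrt(107). Hence Q(sqrt(5243)) = Q(sqrt(107)) = Q(sqrt(107)), and the splitting field collapses to a single degree-2 extension with Galois group Z/2Z.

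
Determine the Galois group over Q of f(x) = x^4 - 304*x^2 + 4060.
Gal(K/Q) = V_4 (Klein four-group, Z/2Z × Z/2Z)

f factors as (x^2 - 14)(x^2 - 290), so the splitting field is K = Q(sqrt(14), sqrt(290)). The elements 14, 290, 4060 are all non-squares in Q, so sqrt(14) and sqrt(290) generate independent quadratic extensions. Thus [K:Q] = 4 and Gal(K/Q) is generated by the two order-2 automorphisms sqrt(14) ↦ -sqrt(14) and sqrt(290) ↦ -sqrt(290), giving V_4.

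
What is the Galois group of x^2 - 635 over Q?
Gal(K/Q) = Z/2Z (cyclic of order 2)

x^2 - 635 is irreducible over Q since 635 is not a rational square. The splitting field Q(sqrt(635)) has degree 2 over Q, and its unique nontrivial automorphism is sqrt(635) ↦ -sqrt(635). Hence Gal(Q(sqrt(635))/Q) = Z/2Z.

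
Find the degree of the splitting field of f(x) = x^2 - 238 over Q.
[K:Q] = 2

The polynomial x^2 - 238 is irreducible over Q since 238 is not a perfect square. Its splitting field is Q(sqrt(238)), which has degree 2 over Q.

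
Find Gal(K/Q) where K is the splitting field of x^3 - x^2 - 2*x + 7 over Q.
Gal(K/Q) = S_3 (symmetric group of order 6)

Compute the discriminant of x^3 + (-1)*x^2 + (-2)*x + (7): Δ = -1007. Since Δ is not a rational square, the Galois group is not contained in A_3; it must be the full S_3 (irreducibility of the cubic rules out anything smaller).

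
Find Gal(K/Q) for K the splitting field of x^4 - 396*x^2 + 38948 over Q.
Gal(K/Q) = V_4 (Klein four-group, Z/2Z × Z/2Z)

f factors as (x^2 - 214)(x^2 - 182), so the splitting field is K = Q(sqrt(214), sqrt(182)). The elements 214, 182, 38948 are all non-squares in Q, so sqrt(214) and sqrt(182) generate independent quadratic extensions. Thus [K:Q] = 4 and Gal(K/Q) is generated by the two order-2 automorphisms sqrt(214) ↦ -sqrt(214) and sqrt(182) ↦ -sqrt(182), giving V_4.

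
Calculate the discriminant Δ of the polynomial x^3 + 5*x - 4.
Δ = -932

For a depressed cubic x^3 + p x + q the discriminant is Δ = -4 p^3 - 27 q^2 = -4*(5)^3 - 27*(-4)^2 = -500 - 432 = -932.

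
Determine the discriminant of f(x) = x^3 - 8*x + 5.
Δ = 1373

For a depressed cubic x^3 + p x + q the discriminant is Δ = -4 p^3 - 27 q^2 = -4*(-8)^3 - 27*(5)^2 = 2048 - 675 = 1373.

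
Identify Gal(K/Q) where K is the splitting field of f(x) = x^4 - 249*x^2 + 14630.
Gal(K/Q) = V_4 (Klein four-group, Z/2Z × Z/2Z)

f factors as (x^2 - 95)(x^2 - 154), so the splitting field is K = Q(sqrt(95), sqrt(154)). The elements 95, 154, 14630 are all non-squares in Q, so sqrt(95) and sqrt(154) generate independent quadratic extensions. Thus [K:Q] = 4 and Gal(K/Q) is generated by the two order-2 automorphisms sqrt(95) ↦ -sqrt(95) and sqrt(154) ↦ -sqrt(154), giving V_4.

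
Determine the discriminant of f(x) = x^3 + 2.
Δ = -108

For a depressed cubic x^3 + p x + q the discriminant is Δ = -4 p^3 - 27 q^2 = -4*(0)^3 - 27*(2)^2 = 0 - 108 = -108.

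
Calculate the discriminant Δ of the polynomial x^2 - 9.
Δ = 36

For a quadratic a x^2 + b x + c the discriminant is Δ = b^2 - 4ac = (0)^2 - 4*(1)*(-9) = 0 - (-36) = 36.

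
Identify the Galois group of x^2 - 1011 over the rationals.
Gal(K/Q) = Z/2Z (cyclic of order 2)

x^2 - 1011 is irreducible over Q since 1011 is not a rational square. The splitting field Q(sqrt(1011)) has degree 2 over Q, and its unique nontrivial automorphism is sqrt(1011) ↦ -sqrt(1011). Hence Gal(Q(sqrt(1011))/Q) = Z/2Z.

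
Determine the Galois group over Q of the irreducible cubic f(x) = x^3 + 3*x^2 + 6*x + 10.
Gal(K/Q) = S_3 (symmetric group of order 6)

Compute the discriminant of x^3 + (3)*x^2 + (6)*x + (10): Δ = -1080. Since Δ is not a rational square, the Galois group is not contained in A_3; it must be the full S_3 (irreducibility of the cubic rules out anything smaller).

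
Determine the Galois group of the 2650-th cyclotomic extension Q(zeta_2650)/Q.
|Gal(Q(zeta_2650)/Q)| = phi(2650) = 1040; group ≅ (Z/2650Z)^* ≅ Z/20Z × Z/52Z

The n-th cyclotomic polynomial Φ_2650(x) is the minimal polynomial of zeta_2650 over Q and has degree phi(2650) = 1040. So Q(zeta_2650) is a degree-1040 Galois extension with Galois group (Z/2650Z)^*. By CRT, (Z/2650Z)^* ≅ (Z/2Z)^* × (Z/25Z)^* × (Z/53Z)^*. Each prime-power unit group is (Z/2Z)^* ≅ trivial group (order 1); (Z/25Z)^* ≅ Z/20Z; (Z/53Z)^* ≅ Z/52Z. Hence Gal(Q(zeta_2650)/Q) ≅ Z/20Z × Z/52Z.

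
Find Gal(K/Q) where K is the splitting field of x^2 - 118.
Gal(K/Q) = Z/2Z (cyclic of order 2)

x^2 - 118 is irreducible over Q since 118 is not a rational square. The splitting field Q(sqrt(118)) has degree 2 over Q, and its unique nontrivial automorphism is sqrt(118) ↦ -sqrt(118). Hence Gal(Q(sqrt(118))/Q) = Z/2Z.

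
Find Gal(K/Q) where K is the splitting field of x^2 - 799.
Gal(K/Q) = Z/2Z (cyclic of order 2)

x^2 - 799 is irreducible over Q since 799 is not a rational square. The splitting field Q(sqrt(799)) has degree 2 over Q, and its unique nontrivial automorphism is sqrt(799) ↦ -sqrt(799). Hence Gal(Q(sqrt(799))/Q) = Z/2Z.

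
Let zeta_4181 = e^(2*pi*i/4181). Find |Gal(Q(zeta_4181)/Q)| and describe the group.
|Gal(Q(zeta_4181)/Q)| = phi(4181) = 4032; group ≅ (Z/4181Z)^* ≅ Z/36Z × Z/112Z

The n-th cyclotomic polynomial Φ_4181(x) is the minimal polynomial of zeta_4181 over Q and has degree phi(4181) = 4032. So Q(zeta_4181) is a degree-4032 Galois extension with Galois group (Z/4181Z)^*. By CRT, (Z/4181Z)^* ≅ (Z/37Z)^* × (Z/113Z)^*. Each prime-power unit group is (Z/37Z)^* ≅ Z/36Z; (Z/113Z)^* ≅ Z/112Z. Hence Gal(Q(zeta_4181)/Q) ≅ Z/36Z × Z/112Z.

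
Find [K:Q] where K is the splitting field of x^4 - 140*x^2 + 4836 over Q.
[K:Q] = 4

f factors as (x^2 - 78)(x^2 - 62); the splitting field is K = Q(sqrt(78), sqrt(62)). Since 78, 62, and 4836 are all non-squares in Q, the three subfields Q(sqrt(78)), Q(sqrt(62)), Q(sqrt(4836)) are distinct degree-2 extensions, so [K:Q] = 4 (Klein four Galois group).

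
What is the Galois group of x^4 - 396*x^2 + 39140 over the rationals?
Gal(K/Q) = V_4 (Klein four-group, Z/2Z × Z/2Z)

f factors as (x^2 - 190)(x^2 - 206), so the splitting field is K = Q(sqrt(190), sqrt(206)). The elements 190, 206, 39140 are all non-squares in Q, so sqrt(190) and sqrt(206) generate independent quadratic extensions. Thus [K:Q] = 4 and Gal(K/Q) is generated by the two order-2 automorphisms sqrt(190) ↦ -sqrt(190) and sqrt(206) ↦ -sqrt(206), giving V_4.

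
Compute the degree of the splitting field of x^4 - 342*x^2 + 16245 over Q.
[K:Q] = 4

f factors as (x^2 - 57)(x^2 - 285); the splitting field is K = Q(sqrt(57), sqrt(285)). Since 57, 285, and 16245 are all non-squares in Q, the three subfields Q(sqrt(57)), Q(sqrt(285)), Q(sqrt(16245)) are distinct degree-2 extensions, so [K:Q] = 4 (Klein four Galois group).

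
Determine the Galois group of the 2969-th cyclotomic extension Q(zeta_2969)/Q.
|Gal(Q(zeta_2969)/Q)| = phi(2969) = 2968; group ≅ (Z/2969Z)^* ≅ Z/2968Z

The n-th cyclotomic polynomial Φ_2969(x) is the minimal polynomial of zeta_2969 over Q and has degree phi(2969) = 2968. So Q(zeta_2969) is a degree-2968 Galois extension with Galois group (Z/2969Z)^*. (Z/2969Z)^* is cyclic since 2969 is an odd prime power (or 4). Hence Gal(Q(zeta_2969)/Q) ≅ Z/2968Z.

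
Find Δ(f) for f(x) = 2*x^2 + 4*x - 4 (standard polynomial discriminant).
Δ = 48

For a quadratic a x^2 + b x + c the discriminant is Δ = b^2 - 4ac = (4)^2 - 4*(2)*(-4) = 16 - (-32) = 48.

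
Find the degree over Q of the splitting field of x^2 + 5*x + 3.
[K:Q] = 2

The discriminant of x^2 + (5)*x + (3) is b^2 - 4c = 25 - (12) = 13. Since 13 is not a perfect square in Q, the polynomial is irreducible over Q. Its two roots generate a degree-2 extension, so [K:Q] = 2.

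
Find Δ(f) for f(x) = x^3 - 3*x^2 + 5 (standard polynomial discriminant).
Δ = -135

For x^3 + a x^2 + b x + c the discriminant is Δ = 18 a b c - 4 a^3 c + a^2 b^2 - 4 b^3 - 27 c^2.
Plug a = -3, b = 0, c = 5:
  18*(-3)*(0)*(5) - 4*(-3)^3*(5) + (-3)^2*(0)^2 - 4*(0)^3 - 27*(5)^2
  = 0 + (540) + 0 + (0) + (-675)
  = -135.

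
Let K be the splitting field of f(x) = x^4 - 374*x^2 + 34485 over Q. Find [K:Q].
[K:Q] = 4

f factors as (x^2 - 209)(x^2 - 165); the splitting field is K = Q(sqrt(209), sqrt(165)). Since 209, 165, and 34485 are all non-squares in Q, the three subfields Q(sqrt(209)), Q(sqrt(165)), Q(sqrt(34485)) are distinct degree-2 extensions, so [K:Q] = 4 (Klein four Galois group).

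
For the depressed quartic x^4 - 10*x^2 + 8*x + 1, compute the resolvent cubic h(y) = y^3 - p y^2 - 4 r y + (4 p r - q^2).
h(y) = y^3 + 10*y^2 - 4*y - 104

Identify coefficients: p = -10, q = 8, r = 1.
Plug into h(y) = y^3 - p y^2 - 4 r y + (4 p r - q^2):
  h(y) = y^3 - (-10) y^2 - 4*(1) y + (4*(-10)*(1) - (8)^2)
       = y^3 + (10) y^2 + (-4) y + (-104).
Simplifying: h(y) = y^3 + 10*y^2 - 4*y - 104.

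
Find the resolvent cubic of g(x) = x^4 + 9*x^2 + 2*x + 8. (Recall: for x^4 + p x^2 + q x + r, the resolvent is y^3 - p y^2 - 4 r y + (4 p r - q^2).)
h(y) = y^3 - 9*y^2 - 32*y + 284

Identify coefficients: p = 9, q = 2, r = 8.
Plug into h(y) = y^3 - p y^2 - 4 r y + (4 p r - q^2):
  h(y) = y^3 - (9) y^2 - 4*(8) y + (4*(9)*(8) - (2)^2)
       = y^3 + (-9) y^2 + (-32) y + (284).
Simplifying: h(y) = y^3 - 9*y^2 - 32*y + 284.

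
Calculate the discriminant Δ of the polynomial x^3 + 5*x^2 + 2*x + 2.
Δ = -680

For x^3 + a x^2 + b x + c the discriminant is Δ = 18 a b c - 4 a^3 c + a^2 b^2 - 4 b^3 - 27 c^2.
Plug a = 5, b = 2, c = 2:
  18*(5)*(2)*(2) - 4*(5)^3*(2) + (5)^2*(2)^2 - 4*(2)^3 - 27*(2)^2
  = 360 + (-1000) + 100 + (-32) + (-108)
  = -680.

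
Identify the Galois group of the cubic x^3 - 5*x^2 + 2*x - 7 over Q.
Gal(K/Q) = S_3 (symmetric group of order 6)

Compute the discriminant of x^3 + (-5)*x^2 + (2)*x + (-7): Δ = -3495. Since Δ is not a rational square, the Galois group is not contained in A_3; it must be the full S_3 (irreducibility of the cubic rules out anything smaller).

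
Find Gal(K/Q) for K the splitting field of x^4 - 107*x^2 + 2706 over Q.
Gal(K/Q) = V_4 (Klein four-group, Z/2Z × Z/2Z)

f factors as (x^2 - 66)(x^2 - 41), so the splitting field is K = Q(sqrt(66), sqrt(41)). The elements 66, 41, 2706 are all non-squares in Q, so sqrt(66) and sqrt(41) generate independent quadratic extensions. Thus [K:Q] = 4 and Gal(K/Q) is generated by the two order-2 automorphisms sqrt(66) ↦ -sqrt(66) and sqrt(41) ↦ -sqrt(41), giving V_4.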